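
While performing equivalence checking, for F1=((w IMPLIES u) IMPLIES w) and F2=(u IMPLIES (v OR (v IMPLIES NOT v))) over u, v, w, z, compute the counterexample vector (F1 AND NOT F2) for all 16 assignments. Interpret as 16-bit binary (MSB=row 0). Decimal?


F1 = ((w IMPLIES u) IMPLIES w)
F2 = (u IMPLIES (v OR (v IMPLIES NOT v)))
Counterexample to F1=>F2 is where F1=1 and F2=0.
Evaluate each row (bits = u,v,w,z, MSB first):
  row 0 [0000]: F1=0 F2=1 -> F1&~F2 -> 0
  row 1 [0001]: F1=0 F2=1 -> F1&~F2 -> 0
  row 2 [0010]: F1=1 F2=1 -> F1&~F2 -> 0
  row 3 [0011]: F1=1 F2=1 -> F1&~F2 -> 0
  row 4 [0100]: F1=0 F2=1 -> F1&~F2 -> 0
  row 5 [0101]: F1=0 F2=1 -> F1&~F2 -> 0
  row 6 [0110]: F1=1 F2=1 -> F1&~F2 -> 0
  row 7 [0111]: F1=1 F2=1 -> F1&~F2 -> 0
  row 8 [1000]: F1=0 F2=1 -> F1&~F2 -> 0
  row 9 [1001]: F1=0 F2=1 -> F1&~F2 -> 0
  row 10 [1010]: F1=1 F2=1 -> F1&~F2 -> 0
  row 11 [1011]: F1=1 F2=1 -> F1&~F2 -> 0
  row 12 [1100]: F1=0 F2=1 -> F1&~F2 -> 0
  row 13 [1101]: F1=0 F2=1 -> F1&~F2 -> 0
  row 14 [1110]: F1=1 F2=1 -> F1&~F2 -> 0
  row 15 [1111]: F1=1 F2=1 -> F1&~F2 -> 0
Full result column, 4 rows per line (u,v fixed per line; w,z runs 00..11 left to right):
  rows 0-3 [u,v=00]: 0000  = hex 0
  rows 4-7 [u,v=01]: 0000  = hex 0
  rows 8-11 [u,v=10]: 0000  = hex 0
  rows 12-15 [u,v=11]: 0000  = hex 0
Counterexample vector (row 0 .. row 15) = 0000000000000000
Output column grouped in 4s = 0000 0000 0000 0000 = 0x0000
Convert to decimal digit by digit (value = value*16 + digit):
  0 -> 0
  0*16 + 0 = 0
  0*16 + 0 = 0
  0*16 + 0 = 0
Decimal = 0

0


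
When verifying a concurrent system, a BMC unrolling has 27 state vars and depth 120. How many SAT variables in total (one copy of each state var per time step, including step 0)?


BMC unrolls to depth k, creating one copy of each state var for steps 0..k.
Step count = 120 + 1 = 121 (steps 0 through 120)
Vars per step = 27
Total = 27 * 121 = 3267

3267


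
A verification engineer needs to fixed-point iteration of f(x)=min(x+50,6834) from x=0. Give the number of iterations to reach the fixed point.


Step 1: x=0, cap=6834, increment=50
Step 2: x grows by 50 each step until capped at 6834; fixed point is x=6834
Step 3: iterations = ceil(6834/50) = 137

137


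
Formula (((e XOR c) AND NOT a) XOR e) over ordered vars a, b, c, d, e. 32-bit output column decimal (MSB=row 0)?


Formula: (((e XOR c) AND NOT a) XOR e) over a, b, c, d, e (32 rows)
Evaluate each row (bits = a,b,c,d,e, MSB first):
  row 0 [00000]: (((0 XOR 0) AND NOT 0) XOR 0) -> 0
  row 1 [00001]: (((1 XOR 0) AND NOT 0) XOR 1) -> 0
  row 2 [00010]: (((0 XOR 0) AND NOT 0) XOR 0) -> 0
  row 3 [00011]: (((1 XOR 0) AND NOT 0) XOR 1) -> 0
  row 4 [00100]: (((0 XOR 1) AND NOT 0) XOR 0) -> 1
  row 5 [00101]: (((1 XOR 1) AND NOT 0) XOR 1) -> 1
  row 6 [00110]: (((0 XOR 1) AND NOT 0) XOR 0) -> 1
  row 7 [00111]: (((1 XOR 1) AND NOT 0) XOR 1) -> 1
  row 8 [01000]: (((0 XOR 0) AND NOT 0) XOR 0) -> 0
  row 9 [01001]: (((1 XOR 0) AND NOT 0) XOR 1) -> 0
  row 10 [01010]: (((0 XOR 0) AND NOT 0) XOR 0) -> 0
  row 11 [01011]: (((1 XOR 0) AND NOT 0) XOR 1) -> 0
  row 12 [01100]: (((0 XOR 1) AND NOT 0) XOR 0) -> 1
  row 13 [01101]: (((1 XOR 1) AND NOT 0) XOR 1) -> 1
  row 14 [01110]: (((0 XOR 1) AND NOT 0) XOR 0) -> 1
  row 15 [01111]: (((1 XOR 1) AND NOT 0) XOR 1) -> 1
  row 16 [10000]: (((0 XOR 0) AND NOT 1) XOR 0) -> 0
  row 17 [10001]: (((1 XOR 0) AND NOT 1) XOR 1) -> 1
  row 18 [10010]: (((0 XOR 0) AND NOT 1) XOR 0) -> 0
  row 19 [10011]: (((1 XOR 0) AND NOT 1) XOR 1) -> 1
  row 20 [10100]: (((0 XOR 1) AND NOT 1) XOR 0) -> 0
  row 21 [10101]: (((1 XOR 1) AND NOT 1) XOR 1) -> 1
  row 22 [10110]: (((0 XOR 1) AND NOT 1) XOR 0) -> 0
  row 23 [10111]: (((1 XOR 1) AND NOT 1) XOR 1) -> 1
  row 24 [11000]: (((0 XOR 0) AND NOT 1) XOR 0) -> 0
  row 25 [11001]: (((1 XOR 0) AND NOT 1) XOR 1) -> 1
  row 26 [11010]: (((0 XOR 0) AND NOT 1) XOR 0) -> 0
  row 27 [11011]: (((1 XOR 0) AND NOT 1) XOR 1) -> 1
  row 28 [11100]: (((0 XOR 1) AND NOT 1) XOR 0) -> 0
  row 29 [11101]: (((1 XOR 1) AND NOT 1) XOR 1) -> 1
  row 30 [11110]: (((0 XOR 1) AND NOT 1) XOR 0) -> 0
  row 31 [11111]: (((1 XOR 1) AND NOT 1) XOR 1) -> 1
Full result column, 4 rows per line (a,b,c fixed per line; d,e runs 00..11 left to right):
  rows 0-3 [a,b,c=000]: 0000  = hex 0
  rows 4-7 [a,b,c=001]: 1111  = hex F
  rows 8-11 [a,b,c=010]: 0000  = hex 0
  rows 12-15 [a,b,c=011]: 1111  = hex F
  rows 16-19 [a,b,c=100]: 0101  = hex 5
  rows 20-23 [a,b,c=101]: 0101  = hex 5
  rows 24-27 [a,b,c=110]: 0101  = hex 5
  rows 28-31 [a,b,c=111]: 0101  = hex 5
Output column (row 0 .. row 31) = 00001111000011110101010101010101
Output column grouped in 4s = 0000 1111 0000 1111 0101 0101 0101 0101 = 0x0F0F5555
Convert to decimal digit by digit (value = value*16 + digit):
  0 -> 0
  0*16 + 15 (F) = 15
  15*16 + 0 = 240
  240*16 + 15 (F) = 3855
  3855*16 + 5 = 61685
  61685*16 + 5 = 986965
  986965*16 + 5 = 15791445
  15791445*16 + 5 = 252663125
Decimal = 252663125

252663125


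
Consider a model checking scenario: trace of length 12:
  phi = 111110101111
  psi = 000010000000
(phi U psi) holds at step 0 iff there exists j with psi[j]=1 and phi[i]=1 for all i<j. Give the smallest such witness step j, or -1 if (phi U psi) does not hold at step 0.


(phi U psi) at 0: need smallest j with psi[j]=1 and phi[i]=1 for all i in [0,j).
Scan from step 0:
  step 0: phi=1, psi=0 -> continue
  step 1: phi=1, psi=0 -> continue
  step 2: phi=1, psi=0 -> continue
  step 3: phi=1, psi=0 -> continue
  step 4: psi=1 and phi held for [0,4) -> witness found
Witness step = 4

4


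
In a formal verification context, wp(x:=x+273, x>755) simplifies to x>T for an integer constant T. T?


Formula: wp(x:=E, P) = P[E/x] (substitute E for x in postcondition)
Step 1: Postcondition: x>755
Step 2: Substitute x+273 for x: x+273>755
Step 3: Solve for x: x > 755-273 = 482

482


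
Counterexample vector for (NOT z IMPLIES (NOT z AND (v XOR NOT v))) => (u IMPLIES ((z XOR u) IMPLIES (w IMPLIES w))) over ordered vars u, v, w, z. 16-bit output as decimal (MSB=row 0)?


F1 = (NOT z IMPLIES (NOT z AND (v XOR NOT v)))
F2 = (u IMPLIES ((z XOR u) IMPLIES (w IMPLIES w)))
Counterexample to F1=>F2 is where F1=1 and F2=0.
Evaluate each row (bits = u,v,w,z, MSB first):
  row 0 [0000]: F1=1 F2=1 -> F1&~F2 -> 0
  row 1 [0001]: F1=1 F2=1 -> F1&~F2 -> 0
  row 2 [0010]: F1=1 F2=1 -> F1&~F2 -> 0
  row 3 [0011]: F1=1 F2=1 -> F1&~F2 -> 0
  row 4 [0100]: F1=1 F2=1 -> F1&~F2 -> 0
  row 5 [0101]: F1=1 F2=1 -> F1&~F2 -> 0
  row 6 [0110]: F1=1 F2=1 -> F1&~F2 -> 0
  row 7 [0111]: F1=1 F2=1 -> F1&~F2 -> 0
  row 8 [1000]: F1=1 F2=1 -> F1&~F2 -> 0
  row 9 [1001]: F1=1 F2=1 -> F1&~F2 -> 0
  row 10 [1010]: F1=1 F2=1 -> F1&~F2 -> 0
  row 11 [1011]: F1=1 F2=1 -> F1&~F2 -> 0
  row 12 [1100]: F1=1 F2=1 -> F1&~F2 -> 0
  row 13 [1101]: F1=1 F2=1 -> F1&~F2 -> 0
  row 14 [1110]: F1=1 F2=1 -> F1&~F2 -> 0
  row 15 [1111]: F1=1 F2=1 -> F1&~F2 -> 0
Full result column, 4 rows per line (u,v fixed per line; w,z runs 00..11 left to right):
  rows 0-3 [u,v=00]: 0000  = hex 0
  rows 4-7 [u,v=01]: 0000  = hex 0
  rows 8-11 [u,v=10]: 0000  = hex 0
  rows 12-15 [u,v=11]: 0000  = hex 0
Counterexample vector (row 0 .. row 15) = 0000000000000000
Output column grouped in 4s = 0000 0000 0000 0000 = 0x0000
Convert to decimal digit by digit (value = value*16 + digit):
  0 -> 0
  0*16 + 0 = 0
  0*16 + 0 = 0
  0*16 + 0 = 0
Decimal = 0

0


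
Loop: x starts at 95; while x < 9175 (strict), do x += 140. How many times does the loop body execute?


Step 1: x goes from 95 toward 9175 by 140; the body runs while x<9175, so iterations = ceil((bound-start)/step)
Step 2: Distance=9080
Step 3: ceil(9080/140)=65

65


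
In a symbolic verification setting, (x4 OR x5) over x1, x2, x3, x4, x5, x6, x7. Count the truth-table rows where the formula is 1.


Formula: (x4 OR x5) over 7 vars (128 rows)
Evaluate each row (x1, x2, x3, x4, x5, x6, x7 as bits, MSB first):
  row 0 [0000000]: (0 OR 0) -> 0
  row 1 [0000001]: (0 OR 0) -> 0
  row 2 [0000010]: (0 OR 0) -> 0
  row 3 [0000011]: (0 OR 0) -> 0
  row 4 [0000100]: (0 OR 1) -> 1
  (every remaining row is evaluated the same way; all 128 results are listed next)
Full result column, 8 rows per line (x1,x2,x3,x4 fixed per line; x5,x6,x7 runs 000..111 left to right):
  rows 0-7 [x1,x2,x3,x4=0000]: 00001111  (ones: 4)
  rows 8-15 [x1,x2,x3,x4=0001]: 11111111  (ones: 8)
  rows 16-23 [x1,x2,x3,x4=0010]: 00001111  (ones: 4)
  rows 24-31 [x1,x2,x3,x4=0011]: 11111111  (ones: 8)
  rows 32-39 [x1,x2,x3,x4=0100]: 00001111  (ones: 4)
  rows 40-47 [x1,x2,x3,x4=0101]: 11111111  (ones: 8)
  rows 48-55 [x1,x2,x3,x4=0110]: 00001111  (ones: 4)
  rows 56-63 [x1,x2,x3,x4=0111]: 11111111  (ones: 8)
  rows 64-71 [x1,x2,x3,x4=1000]: 00001111  (ones: 4)
  rows 72-79 [x1,x2,x3,x4=1001]: 11111111  (ones: 8)
  rows 80-87 [x1,x2,x3,x4=1010]: 00001111  (ones: 4)
  rows 88-95 [x1,x2,x3,x4=1011]: 11111111  (ones: 8)
  rows 96-103 [x1,x2,x3,x4=1100]: 00001111  (ones: 4)
  rows 104-111 [x1,x2,x3,x4=1101]: 11111111  (ones: 8)
  rows 112-119 [x1,x2,x3,x4=1110]: 00001111  (ones: 4)
  rows 120-127 [x1,x2,x3,x4=1111]: 11111111  (ones: 8)
Count of 1-rows = 4+8+4+8+4+8+4+8+4+8+4+8+4+8+4+8 = 96

96


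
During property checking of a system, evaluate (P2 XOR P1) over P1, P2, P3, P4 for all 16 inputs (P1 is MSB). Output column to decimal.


Formula: (P2 XOR P1) over P1, P2, P3, P4 (16 rows)
Evaluate each row (bits = P1,P2,P3,P4, MSB first):
  row 0 [0000]: (0 XOR 0) -> 0
  row 1 [0001]: (0 XOR 0) -> 0
  row 2 [0010]: (0 XOR 0) -> 0
  row 3 [0011]: (0 XOR 0) -> 0
  row 4 [0100]: (1 XOR 0) -> 1
  row 5 [0101]: (1 XOR 0) -> 1
  row 6 [0110]: (1 XOR 0) -> 1
  row 7 [0111]: (1 XOR 0) -> 1
  row 8 [1000]: (0 XOR 1) -> 1
  row 9 [1001]: (0 XOR 1) -> 1
  row 10 [1010]: (0 XOR 1) -> 1
  row 11 [1011]: (0 XOR 1) -> 1
  row 12 [1100]: (1 XOR 1) -> 0
  row 13 [1101]: (1 XOR 1) -> 0
  row 14 [1110]: (1 XOR 1) -> 0
  row 15 [1111]: (1 XOR 1) -> 0
Full result column, 4 rows per line (P1,P2 fixed per line; P3,P4 runs 00..11 left to right):
  rows 0-3 [P1,P2=00]: 0000  = hex 0
  rows 4-7 [P1,P2=01]: 1111  = hex F
  rows 8-11 [P1,P2=10]: 1111  = hex F
  rows 12-15 [P1,P2=11]: 0000  = hex 0
Output column (row 0 .. row 15) = 0000111111110000
Output column grouped in 4s = 0000 1111 1111 0000 = 0x0FF0
Convert to decimal digit by digit (value = value*16 + digit):
  0 -> 0
  0*16 + 15 (F) = 15
  15*16 + 15 (F) = 255
  255*16 + 0 = 4080
Decimal = 4080

4080


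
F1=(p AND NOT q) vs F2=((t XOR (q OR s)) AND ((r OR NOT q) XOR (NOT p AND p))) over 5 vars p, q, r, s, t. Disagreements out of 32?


F1 = (p AND NOT q)
F2 = ((t XOR (q OR s)) AND ((r OR NOT q) XOR (NOT p AND p)))
Evaluate both on each of 32 rows (bits = p,q,r,s,t):
  row 0 [00000]: F1=0 F2=0 -> 0
  row 1 [00001]: F1=0 F2=1 (differ) -> 1
  row 2 [00010]: F1=0 F2=1 (differ) -> 1
  row 3 [00011]: F1=0 F2=0 -> 0
  row 4 [00100]: F1=0 F2=0 -> 0
  row 5 [00101]: F1=0 F2=1 (differ) -> 1
  row 6 [00110]: F1=0 F2=1 (differ) -> 1
  row 7 [00111]: F1=0 F2=0 -> 0
  row 8 [01000]: F1=0 F2=0 -> 0
  row 9 [01001]: F1=0 F2=0 -> 0
  row 10 [01010]: F1=0 F2=0 -> 0
  row 11 [01011]: F1=0 F2=0 -> 0
  row 12 [01100]: F1=0 F2=1 (differ) -> 1
  row 13 [01101]: F1=0 F2=0 -> 0
  row 14 [01110]: F1=0 F2=1 (differ) -> 1
  row 15 [01111]: F1=0 F2=0 -> 0
  row 16 [10000]: F1=1 F2=0 (differ) -> 1
  row 17 [10001]: F1=1 F2=1 -> 0
  row 18 [10010]: F1=1 F2=1 -> 0
  row 19 [10011]: F1=1 F2=0 (differ) -> 1
  row 20 [10100]: F1=1 F2=0 (differ) -> 1
  row 21 [10101]: F1=1 F2=1 -> 0
  row 22 [10110]: F1=1 F2=1 -> 0
  row 23 [10111]: F1=1 F2=0 (differ) -> 1
  row 24 [11000]: F1=0 F2=0 -> 0
  row 25 [11001]: F1=0 F2=0 -> 0
  row 26 [11010]: F1=0 F2=0 -> 0
  row 27 [11011]: F1=0 F2=0 -> 0
  row 28 [11100]: F1=0 F2=1 (differ) -> 1
  row 29 [11101]: F1=0 F2=0 -> 0
  row 30 [11110]: F1=0 F2=1 (differ) -> 1
  row 31 [11111]: F1=0 F2=0 -> 0
Full result column, 8 rows per line (p,q fixed per line; r,s,t runs 000..111 left to right):
  rows 0-7 [p,q=00]: 01100110  (ones: 4)
  rows 8-15 [p,q=01]: 00001010  (ones: 2)
  rows 16-23 [p,q=10]: 10011001  (ones: 4)
  rows 24-31 [p,q=11]: 00001010  (ones: 2)
Disagreements = 4+2+4+2 = 12

12


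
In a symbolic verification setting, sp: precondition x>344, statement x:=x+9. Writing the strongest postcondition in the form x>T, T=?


Formula: sp(P, x:=E) = exists old_x. (x = E[old_x/x]) AND P[old_x/x] (old_x is the value of x before the assignment; eliminate old_x by solving x = E[old_x/x] for old_x)
Step 1: Precondition P: x>344, i.e. old_x > 344
Step 2: Assignment gives x = old_x + 9, so old_x = x - 9
Step 3: Substitute into P: x - 9 > 344
Step 4: Simplify: x > 344+9 = 353

353


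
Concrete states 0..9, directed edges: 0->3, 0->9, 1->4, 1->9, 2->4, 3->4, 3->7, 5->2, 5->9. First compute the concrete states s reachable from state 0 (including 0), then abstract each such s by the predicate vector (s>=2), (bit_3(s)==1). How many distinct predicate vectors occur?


BFS from 0:
Concrete reachable: {0, 3, 4, 7, 9}
Abstract via predicates (s>=2), (bit_3(s)==1):
  (0,0) <- {0}
  (1,0) <- {3, 4, 7}
  (1,1) <- {9}
Distinct abstract states = 3

3


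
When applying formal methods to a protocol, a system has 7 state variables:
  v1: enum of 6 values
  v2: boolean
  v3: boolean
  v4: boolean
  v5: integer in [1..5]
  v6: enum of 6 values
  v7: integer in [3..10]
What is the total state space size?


State space = product of domain sizes of all variables.
Domain sizes:
  v1 (enum of 6 values): 6
  v2 (boolean): 2
  v3 (boolean): 2
  v4 (boolean): 2
  v5 (integer in [1..5]): 5
  v6 (enum of 6 values): 6
  v7 (integer in [3..10]): 8
Product = 6 * 2 * 2 * 2 * 5 * 6 * 8 = 11520

11520


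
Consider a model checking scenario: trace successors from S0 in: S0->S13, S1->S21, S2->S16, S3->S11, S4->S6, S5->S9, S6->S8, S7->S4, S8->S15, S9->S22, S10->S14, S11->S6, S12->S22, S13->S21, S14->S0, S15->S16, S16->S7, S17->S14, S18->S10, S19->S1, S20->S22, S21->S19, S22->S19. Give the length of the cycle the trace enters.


Trace from S0 until a state repeats:
  S0 -> S13 -> S21 -> S19 -> S1 -> S21
S21 first seen at step 2, revisited at step 5.
Cycle length = 5 - 2 = 3

3


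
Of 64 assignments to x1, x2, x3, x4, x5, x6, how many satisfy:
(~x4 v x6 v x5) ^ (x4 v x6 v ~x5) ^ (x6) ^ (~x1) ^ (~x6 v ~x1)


CNF with 5 clauses over 6 vars (64 assignments).
An assignment satisfies CNF iff every clause has >=1 true literal.
Check each row (bits = x1,x2,x3,x4,x5,x6; clause T/F shown):
  row 0 [000000]: clauses=TTFTT -> 0
  row 1 [000001]: clauses=TTTTT -> 1
  row 2 [000010]: clauses=TFFTT -> 0
  row 3 [000011]: clauses=TTTTT -> 1
  row 4 [000100]: clauses=FTFTT -> 0
  (every remaining row is evaluated the same way; all 64 results are listed next)
Full result column, 8 rows per line (x1,x2,x3 fixed per line; x4,x5,x6 runs 000..111 left to right):
  rows 0-7 [x1,x2,x3=000]: 01010101  (ones: 4)
  rows 8-15 [x1,x2,x3=001]: 01010101  (ones: 4)
  rows 16-23 [x1,x2,x3=010]: 01010101  (ones: 4)
  rows 24-31 [x1,x2,x3=011]: 01010101  (ones: 4)
  rows 32-39 [x1,x2,x3=100]: 00000000  (ones: 0)
  rows 40-47 [x1,x2,x3=101]: 00000000  (ones: 0)
  rows 48-55 [x1,x2,x3=110]: 00000000  (ones: 0)
  rows 56-63 [x1,x2,x3=111]: 00000000  (ones: 0)
Satisfying assignments = 4+4+4+4+0+0+0+0 = 16

16


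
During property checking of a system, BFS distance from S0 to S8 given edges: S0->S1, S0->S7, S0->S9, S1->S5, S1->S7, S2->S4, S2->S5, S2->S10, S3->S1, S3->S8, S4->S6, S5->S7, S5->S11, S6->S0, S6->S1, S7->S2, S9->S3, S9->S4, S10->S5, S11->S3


BFS layer-by-layer from S0:
  dist 0: {S0}
  dist 1: {S1, S7, S9}
  dist 2: {S2, S3, S4, S5}
  dist 3: {S6, S8, S10, S11}
  -> S8 reached at distance 3
Shortest path length = 3

3


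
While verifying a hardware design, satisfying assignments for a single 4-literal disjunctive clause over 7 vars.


Step 1: Total=2^7=128
Step 2: Unsat when all 4 false: 2^3=8
Step 3: Sat=128-8=120

120


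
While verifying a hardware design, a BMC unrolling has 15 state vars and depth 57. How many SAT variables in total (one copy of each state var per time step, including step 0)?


BMC unrolls to depth k, creating one copy of each state var for steps 0..k.
Step count = 57 + 1 = 58 (steps 0 through 57)
Vars per step = 15
Total = 15 * 58 = 870

870


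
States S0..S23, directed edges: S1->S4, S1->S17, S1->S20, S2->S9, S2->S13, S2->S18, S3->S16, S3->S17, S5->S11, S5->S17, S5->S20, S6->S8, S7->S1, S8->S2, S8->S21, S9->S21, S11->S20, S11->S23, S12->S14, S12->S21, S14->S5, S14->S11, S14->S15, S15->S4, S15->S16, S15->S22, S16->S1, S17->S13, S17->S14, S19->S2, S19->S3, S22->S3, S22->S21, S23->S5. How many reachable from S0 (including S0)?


BFS from S0:
  layer 0: {S0}
Reachable set: {S0}
Count = 1

1


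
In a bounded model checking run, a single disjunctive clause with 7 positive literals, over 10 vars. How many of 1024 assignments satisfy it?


Step 1: Total=2^10=1024
Step 2: Unsat when all 7 false: 2^3=8
Step 3: Sat=1024-8=1016

1016


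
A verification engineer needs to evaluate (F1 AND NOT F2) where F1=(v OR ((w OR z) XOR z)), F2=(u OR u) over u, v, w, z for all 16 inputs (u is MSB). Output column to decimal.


F1 = (v OR ((w OR z) XOR z))
F2 = (u OR u)
Counterexample to F1=>F2 is where F1=1 and F2=0.
Evaluate each row (bits = u,v,w,z, MSB first):
  row 0 [0000]: F1=0 F2=0 -> F1&~F2 -> 0
  row 1 [0001]: F1=0 F2=0 -> F1&~F2 -> 0
  row 2 [0010]: F1=1 F2=0 -> F1&~F2 -> 1
  row 3 [0011]: F1=0 F2=0 -> F1&~F2 -> 0
  row 4 [0100]: F1=1 F2=0 -> F1&~F2 -> 1
  row 5 [0101]: F1=1 F2=0 -> F1&~F2 -> 1
  row 6 [0110]: F1=1 F2=0 -> F1&~F2 -> 1
  row 7 [0111]: F1=1 F2=0 -> F1&~F2 -> 1
  row 8 [1000]: F1=0 F2=1 -> F1&~F2 -> 0
  row 9 [1001]: F1=0 F2=1 -> F1&~F2 -> 0
  row 10 [1010]: F1=1 F2=1 -> F1&~F2 -> 0
  row 11 [1011]: F1=0 F2=1 -> F1&~F2 -> 0
  row 12 [1100]: F1=1 F2=1 -> F1&~F2 -> 0
  row 13 [1101]: F1=1 F2=1 -> F1&~F2 -> 0
  row 14 [1110]: F1=1 F2=1 -> F1&~F2 -> 0
  row 15 [1111]: F1=1 F2=1 -> F1&~F2 -> 0
Full result column, 4 rows per line (u,v fixed per line; w,z runs 00..11 left to right):
  rows 0-3 [u,v=00]: 0010  = hex 2
  rows 4-7 [u,v=01]: 1111  = hex F
  rows 8-11 [u,v=10]: 0000  = hex 0
  rows 12-15 [u,v=11]: 0000  = hex 0
Counterexample vector (row 0 .. row 15) = 0010111100000000
Output column grouped in 4s = 0010 1111 0000 0000 = 0x2F00
Convert to decimal digit by digit (value = value*16 + digit):
  2 -> 2
  2*16 + 15 (F) = 47
  47*16 + 0 = 752
  752*16 + 0 = 12032
Decimal = 12032

12032


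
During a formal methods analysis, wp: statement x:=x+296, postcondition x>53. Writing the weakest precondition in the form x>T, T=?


Formula: wp(x:=E, P) = P[E/x] (substitute E for x in postcondition)
Step 1: Postcondition: x>53
Step 2: Substitute x+296 for x: x+296>53
Step 3: Solve for x: x > 53-296 = -243

-243


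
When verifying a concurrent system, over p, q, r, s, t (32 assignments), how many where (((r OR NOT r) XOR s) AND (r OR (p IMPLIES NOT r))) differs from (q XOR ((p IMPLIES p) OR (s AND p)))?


F1 = (((r OR NOT r) XOR s) AND (r OR (p IMPLIES NOT r)))
F2 = (q XOR ((p IMPLIES p) OR (s AND p)))
Evaluate both on each of 32 rows (bits = p,q,r,s,t):
  row 0 [00000]: F1=1 F2=1 -> 0
  row 1 [00001]: F1=1 F2=1 -> 0
  row 2 [00010]: F1=0 F2=1 (differ) -> 1
  row 3 [00011]: F1=0 F2=1 (differ) -> 1
  row 4 [00100]: F1=1 F2=1 -> 0
  row 5 [00101]: F1=1 F2=1 -> 0
  row 6 [00110]: F1=0 F2=1 (differ) -> 1
  row 7 [00111]: F1=0 F2=1 (differ) -> 1
  row 8 [01000]: F1=1 F2=0 (differ) -> 1
  row 9 [01001]: F1=1 F2=0 (differ) -> 1
  row 10 [01010]: F1=0 F2=0 -> 0
  row 11 [01011]: F1=0 F2=0 -> 0
  row 12 [01100]: F1=1 F2=0 (differ) -> 1
  row 13 [01101]: F1=1 F2=0 (differ) -> 1
  row 14 [01110]: F1=0 F2=0 -> 0
  row 15 [01111]: F1=0 F2=0 -> 0
  row 16 [10000]: F1=1 F2=1 -> 0
  row 17 [10001]: F1=1 F2=1 -> 0
  row 18 [10010]: F1=0 F2=1 (differ) -> 1
  row 19 [10011]: F1=0 F2=1 (differ) -> 1
  row 20 [10100]: F1=1 F2=1 -> 0
  row 21 [10101]: F1=1 F2=1 -> 0
  row 22 [10110]: F1=0 F2=1 (differ) -> 1
  row 23 [10111]: F1=0 F2=1 (differ) -> 1
  row 24 [11000]: F1=1 F2=0 (differ) -> 1
  row 25 [11001]: F1=1 F2=0 (differ) -> 1
  row 26 [11010]: F1=0 F2=0 -> 0
  row 27 [11011]: F1=0 F2=0 -> 0
  row 28 [11100]: F1=1 F2=0 (differ) -> 1
  row 29 [11101]: F1=1 F2=0 (differ) -> 1
  row 30 [11110]: F1=0 F2=0 -> 0
  row 31 [11111]: F1=0 F2=0 -> 0
Full result column, 8 rows per line (p,q fixed per line; r,s,t runs 000..111 left to right):
  rows 0-7 [p,q=00]: 00110011  (ones: 4)
  rows 8-15 [p,q=01]: 11001100  (ones: 4)
  rows 16-23 [p,q=10]: 00110011  (ones: 4)
  rows 24-31 [p,q=11]: 11001100  (ones: 4)
Disagreements = 4+4+4+4 = 16

16


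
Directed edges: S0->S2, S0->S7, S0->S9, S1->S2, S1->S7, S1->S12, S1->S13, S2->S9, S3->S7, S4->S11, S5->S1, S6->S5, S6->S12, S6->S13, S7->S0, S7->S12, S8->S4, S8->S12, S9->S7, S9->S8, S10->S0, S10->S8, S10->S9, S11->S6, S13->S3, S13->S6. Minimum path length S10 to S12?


BFS layer-by-layer from S10:
  dist 0: {S10}
  dist 1: {S0, S8, S9}
  dist 2: {S2, S4, S7, S12}
  -> S12 reached at distance 2
Shortest path length = 2

2


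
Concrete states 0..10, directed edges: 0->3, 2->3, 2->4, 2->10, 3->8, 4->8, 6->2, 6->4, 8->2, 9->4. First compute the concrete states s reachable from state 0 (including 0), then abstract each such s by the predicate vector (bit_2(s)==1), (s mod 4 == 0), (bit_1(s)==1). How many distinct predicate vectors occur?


BFS from 0:
Concrete reachable: {0, 2, 3, 4, 8, 10}
Abstract via predicates (bit_2(s)==1), (s mod 4 == 0), (bit_1(s)==1):
  (0,0,1) <- {2, 3, 10}
  (0,1,0) <- {0, 8}
  (1,1,0) <- {4}
Distinct abstract states = 3

3


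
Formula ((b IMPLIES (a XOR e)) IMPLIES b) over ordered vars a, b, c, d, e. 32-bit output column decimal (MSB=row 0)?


Formula: ((b IMPLIES (a XOR e)) IMPLIES b) over a, b, c, d, e (32 rows)
Evaluate each row (bits = a,b,c,d,e, MSB first):
  row 0 [00000]: ((0 IMPLIES (0 XOR 0)) IMPLIES 0) -> 0
  row 1 [00001]: ((0 IMPLIES (0 XOR 1)) IMPLIES 0) -> 0
  row 2 [00010]: ((0 IMPLIES (0 XOR 0)) IMPLIES 0) -> 0
  row 3 [00011]: ((0 IMPLIES (0 XOR 1)) IMPLIES 0) -> 0
  row 4 [00100]: ((0 IMPLIES (0 XOR 0)) IMPLIES 0) -> 0
  row 5 [00101]: ((0 IMPLIES (0 XOR 1)) IMPLIES 0) -> 0
  row 6 [00110]: ((0 IMPLIES (0 XOR 0)) IMPLIES 0) -> 0
  row 7 [00111]: ((0 IMPLIES (0 XOR 1)) IMPLIES 0) -> 0
  row 8 [01000]: ((1 IMPLIES (0 XOR 0)) IMPLIES 1) -> 1
  row 9 [01001]: ((1 IMPLIES (0 XOR 1)) IMPLIES 1) -> 1
  row 10 [01010]: ((1 IMPLIES (0 XOR 0)) IMPLIES 1) -> 1
  row 11 [01011]: ((1 IMPLIES (0 XOR 1)) IMPLIES 1) -> 1
  row 12 [01100]: ((1 IMPLIES (0 XOR 0)) IMPLIES 1) -> 1
  row 13 [01101]: ((1 IMPLIES (0 XOR 1)) IMPLIES 1) -> 1
  row 14 [01110]: ((1 IMPLIES (0 XOR 0)) IMPLIES 1) -> 1
  row 15 [01111]: ((1 IMPLIES (0 XOR 1)) IMPLIES 1) -> 1
  row 16 [10000]: ((0 IMPLIES (1 XOR 0)) IMPLIES 0) -> 0
  row 17 [10001]: ((0 IMPLIES (1 XOR 1)) IMPLIES 0) -> 0
  row 18 [10010]: ((0 IMPLIES (1 XOR 0)) IMPLIES 0) -> 0
  row 19 [10011]: ((0 IMPLIES (1 XOR 1)) IMPLIES 0) -> 0
  row 20 [10100]: ((0 IMPLIES (1 XOR 0)) IMPLIES 0) -> 0
  row 21 [10101]: ((0 IMPLIES (1 XOR 1)) IMPLIES 0) -> 0
  row 22 [10110]: ((0 IMPLIES (1 XOR 0)) IMPLIES 0) -> 0
  row 23 [10111]: ((0 IMPLIES (1 XOR 1)) IMPLIES 0) -> 0
  row 24 [11000]: ((1 IMPLIES (1 XOR 0)) IMPLIES 1) -> 1
  row 25 [11001]: ((1 IMPLIES (1 XOR 1)) IMPLIES 1) -> 1
  row 26 [11010]: ((1 IMPLIES (1 XOR 0)) IMPLIES 1) -> 1
  row 27 [11011]: ((1 IMPLIES (1 XOR 1)) IMPLIES 1) -> 1
  row 28 [11100]: ((1 IMPLIES (1 XOR 0)) IMPLIES 1) -> 1
  row 29 [11101]: ((1 IMPLIES (1 XOR 1)) IMPLIES 1) -> 1
  row 30 [11110]: ((1 IMPLIES (1 XOR 0)) IMPLIES 1) -> 1
  row 31 [11111]: ((1 IMPLIES (1 XOR 1)) IMPLIES 1) -> 1
Full result column, 4 rows per line (a,b,c fixed per line; d,e runs 00..11 left to right):
  rows 0-3 [a,b,c=000]: 0000  = hex 0
  rows 4-7 [a,b,c=001]: 0000  = hex 0
  rows 8-11 [a,b,c=010]: 1111  = hex F
  rows 12-15 [a,b,c=011]: 1111  = hex F
  rows 16-19 [a,b,c=100]: 0000  = hex 0
  rows 20-23 [a,b,c=101]: 0000  = hex 0
  rows 24-27 [a,b,c=110]: 1111  = hex F
  rows 28-31 [a,b,c=111]: 1111  = hex F
Output column (row 0 .. row 31) = 00000000111111110000000011111111
Output column grouped in 4s = 0000 0000 1111 1111 0000 0000 1111 1111 = 0x00FF00FF
Convert to decimal digit by digit (value = value*16 + digit):
  0 -> 0
  0*16 + 0 = 0
  0*16 + 15 (F) = 15
  15*16 + 15 (F) = 255
  255*16 + 0 = 4080
  4080*16 + 0 = 65280
  65280*16 + 15 (F) = 1044495
  1044495*16 + 15 (F) = 16711935
Decimal = 16711935

16711935


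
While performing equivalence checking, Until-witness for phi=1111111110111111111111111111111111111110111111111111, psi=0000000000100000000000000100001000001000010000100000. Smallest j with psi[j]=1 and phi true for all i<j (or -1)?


(phi U psi) at 0: need smallest j with psi[j]=1 and phi[i]=1 for all i in [0,j).
Scan from step 0:
  step 0: phi=1, psi=0 -> continue
  step 1: phi=1, psi=0 -> continue
  step 2: phi=1, psi=0 -> continue
  step 3: phi=1, psi=0 -> continue
  step 9: phi=0 -> phi-prefix broken from here
  step 10: psi=1 but phi already failed -> not a witness
  step 25: psi=1 but phi already failed -> not a witness
  step 30: psi=1 but phi already failed -> not a witness
  step 36: psi=1 but phi already failed -> not a witness
  step 41: psi=1 but phi already failed -> not a witness
  step 46: psi=1 but phi already failed -> not a witness
  end of trace: no witness -> -1
Witness step = -1

-1


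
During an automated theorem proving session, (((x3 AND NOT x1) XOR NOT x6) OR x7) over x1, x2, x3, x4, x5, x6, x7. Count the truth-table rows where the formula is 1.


Formula: (((x3 AND NOT x1) XOR NOT x6) OR x7) over 7 vars (128 rows)
Evaluate each row (x1, x2, x3, x4, x5, x6, x7 as bits, MSB first):
  row 0 [0000000]: (((0 AND NOT 0) XOR NOT 0) OR 0) -> 1
  row 1 [0000001]: (((0 AND NOT 0) XOR NOT 0) OR 1) -> 1
  row 2 [0000010]: (((0 AND NOT 0) XOR NOT 1) OR 0) -> 0
  row 3 [0000011]: (((0 AND NOT 0) XOR NOT 1) OR 1) -> 1
  row 4 [0000100]: (((0 AND NOT 0) XOR NOT 0) OR 0) -> 1
  (every remaining row is evaluated the same way; all 128 results are listed next)
Full result column, 8 rows per line (x1,x2,x3,x4 fixed per line; x5,x6,x7 runs 000..111 left to right):
  rows 0-7 [x1,x2,x3,x4=0000]: 11011101  (ones: 6)
  rows 8-15 [x1,x2,x3,x4=0001]: 11011101  (ones: 6)
  rows 16-23 [x1,x2,x3,x4=0010]: 01110111  (ones: 6)
  rows 24-31 [x1,x2,x3,x4=0011]: 01110111  (ones: 6)
  rows 32-39 [x1,x2,x3,x4=0100]: 11011101  (ones: 6)
  rows 40-47 [x1,x2,x3,x4=0101]: 11011101  (ones: 6)
  rows 48-55 [x1,x2,x3,x4=0110]: 01110111  (ones: 6)
  rows 56-63 [x1,x2,x3,x4=0111]: 01110111  (ones: 6)
  rows 64-71 [x1,x2,x3,x4=1000]: 11011101  (ones: 6)
  rows 72-79 [x1,x2,x3,x4=1001]: 11011101  (ones: 6)
  rows 80-87 [x1,x2,x3,x4=1010]: 11011101  (ones: 6)
  rows 88-95 [x1,x2,x3,x4=1011]: 11011101  (ones: 6)
  rows 96-103 [x1,x2,x3,x4=1100]: 11011101  (ones: 6)
  rows 104-111 [x1,x2,x3,x4=1101]: 11011101  (ones: 6)
  rows 112-119 [x1,x2,x3,x4=1110]: 11011101  (ones: 6)
  rows 120-127 [x1,x2,x3,x4=1111]: 11011101  (ones: 6)
Count of 1-rows = 6+6+6+6+6+6+6+6+6+6+6+6+6+6+6+6 = 96

96


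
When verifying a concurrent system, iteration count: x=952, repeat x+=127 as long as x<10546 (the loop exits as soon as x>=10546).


Step 1: x goes from 952 toward 10546 by 127; the body runs while x<10546, so iterations = ceil((bound-start)/step)
Step 2: Distance=9594
Step 3: ceil(9594/127)=76

76


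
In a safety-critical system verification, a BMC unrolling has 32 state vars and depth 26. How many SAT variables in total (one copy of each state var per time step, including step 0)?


BMC unrolls to depth k, creating one copy of each state var for steps 0..k.
Step count = 26 + 1 = 27 (steps 0 through 26)
Vars per step = 32
Total = 32 * 27 = 864

864


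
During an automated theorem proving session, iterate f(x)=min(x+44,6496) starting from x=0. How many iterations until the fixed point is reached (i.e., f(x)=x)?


Step 1: x=0, cap=6496, increment=44
Step 2: x grows by 44 each step until capped at 6496; fixed point is x=6496
Step 3: iterations = ceil(6496/44) = 148

148


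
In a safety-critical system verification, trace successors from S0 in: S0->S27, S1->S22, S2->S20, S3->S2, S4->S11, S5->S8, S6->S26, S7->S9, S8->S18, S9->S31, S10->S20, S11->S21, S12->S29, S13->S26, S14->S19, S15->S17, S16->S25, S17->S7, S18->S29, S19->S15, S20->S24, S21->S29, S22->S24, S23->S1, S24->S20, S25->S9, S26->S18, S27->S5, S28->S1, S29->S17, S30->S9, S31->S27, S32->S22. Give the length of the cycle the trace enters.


Trace from S0 until a state repeats:
  S0 -> S27 -> S5 -> S8 -> S18 -> S29 -> S17 -> S7 -> S9 -> S31 -> S27
S27 first seen at step 1, revisited at step 10.
Cycle length = 10 - 1 = 9

9


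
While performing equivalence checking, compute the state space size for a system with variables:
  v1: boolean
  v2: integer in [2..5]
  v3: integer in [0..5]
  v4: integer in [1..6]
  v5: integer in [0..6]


State space = product of domain sizes of all variables.
Domain sizes:
  v1 (boolean): 2
  v2 (integer in [2..5]): 4
  v3 (integer in [0..5]): 6
  v4 (integer in [1..6]): 6
  v5 (integer in [0..6]): 7
Product = 2 * 4 * 6 * 6 * 7 = 2016

2016


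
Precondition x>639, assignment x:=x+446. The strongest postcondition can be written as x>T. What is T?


Formula: sp(P, x:=E) = exists old_x. (x = E[old_x/x]) AND P[old_x/x] (old_x is the value of x before the assignment; eliminate old_x by solving x = E[old_x/x] for old_x)
Step 1: Precondition P: x>639, i.e. old_x > 639
Step 2: Assignment gives x = old_x + 446, so old_x = x - 446
Step 3: Substitute into P: x - 446 > 639
Step 4: Simplify: x > 639+446 = 1085

1085


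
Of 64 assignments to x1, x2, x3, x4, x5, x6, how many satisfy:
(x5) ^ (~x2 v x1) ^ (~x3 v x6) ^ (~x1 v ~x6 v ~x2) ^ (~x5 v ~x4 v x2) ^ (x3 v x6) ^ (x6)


CNF with 7 clauses over 6 vars (64 assignments).
An assignment satisfies CNF iff every clause has >=1 true literal.
Check each row (bits = x1,x2,x3,x4,x5,x6; clause T/F shown):
  row 0 [000000]: clauses=FTTTTFF -> 0
  row 1 [000001]: clauses=FTTTTTT -> 0
  row 2 [000010]: clauses=TTTTTFF -> 0
  row 3 [000011]: clauses=TTTTTTT -> 1
  row 4 [000100]: clauses=FTTTTFF -> 0
  (every remaining row is evaluated the same way; all 64 results are listed next)
Full result column, 8 rows per line (x1,x2,x3 fixed per line; x4,x5,x6 runs 000..111 left to right):
  rows 0-7 [x1,x2,x3=000]: 00010000  (ones: 1)
  rows 8-15 [x1,x2,x3=001]: 00010000  (ones: 1)
  rows 16-23 [x1,x2,x3=010]: 00000000  (ones: 0)
  rows 24-31 [x1,x2,x3=011]: 00000000  (ones: 0)
  rows 32-39 [x1,x2,x3=100]: 00010000  (ones: 1)
  rows 40-47 [x1,x2,x3=101]: 00010000  (ones: 1)
  rows 48-55 [x1,x2,x3=110]: 00000000  (ones: 0)
  rows 56-63 [x1,x2,x3=111]: 00000000  (ones: 0)
Satisfying assignments = 1+1+0+0+1+1+0+0 = 4

4


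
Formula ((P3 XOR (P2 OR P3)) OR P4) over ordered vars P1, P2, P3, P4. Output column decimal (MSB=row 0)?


Formula: ((P3 XOR (P2 OR P3)) OR P4) over P1, P2, P3, P4 (16 rows)
Evaluate each row (bits = P1,P2,P3,P4, MSB first):
  row 0 [0000]: ((0 XOR (0 OR 0)) OR 0) -> 0
  row 1 [0001]: ((0 XOR (0 OR 0)) OR 1) -> 1
  row 2 [0010]: ((1 XOR (0 OR 1)) OR 0) -> 0
  row 3 [0011]: ((1 XOR (0 OR 1)) OR 1) -> 1
  row 4 [0100]: ((0 XOR (1 OR 0)) OR 0) -> 1
  row 5 [0101]: ((0 XOR (1 OR 0)) OR 1) -> 1
  row 6 [0110]: ((1 XOR (1 OR 1)) OR 0) -> 0
  row 7 [0111]: ((1 XOR (1 OR 1)) OR 1) -> 1
  row 8 [1000]: ((0 XOR (0 OR 0)) OR 0) -> 0
  row 9 [1001]: ((0 XOR (0 OR 0)) OR 1) -> 1
  row 10 [1010]: ((1 XOR (0 OR 1)) OR 0) -> 0
  row 11 [1011]: ((1 XOR (0 OR 1)) OR 1) -> 1
  row 12 [1100]: ((0 XOR (1 OR 0)) OR 0) -> 1
  row 13 [1101]: ((0 XOR (1 OR 0)) OR 1) -> 1
  row 14 [1110]: ((1 XOR (1 OR 1)) OR 0) -> 0
  row 15 [1111]: ((1 XOR (1 OR 1)) OR 1) -> 1
Full result column, 4 rows per line (P1,P2 fixed per line; P3,P4 runs 00..11 left to right):
  rows 0-3 [P1,P2=00]: 0101  = hex 5
  rows 4-7 [P1,P2=01]: 1101  = hex D
  rows 8-11 [P1,P2=10]: 0101  = hex 5
  rows 12-15 [P1,P2=11]: 1101  = hex D
Output column (row 0 .. row 15) = 0101110101011101
Output column grouped in 4s = 0101 1101 0101 1101 = 0x5D5D
Convert to decimal digit by digit (value = value*16 + digit):
  5 -> 5
  5*16 + 13 (D) = 93
  93*16 + 5 = 1493
  1493*16 + 13 (D) = 23901
Decimal = 23901

23901


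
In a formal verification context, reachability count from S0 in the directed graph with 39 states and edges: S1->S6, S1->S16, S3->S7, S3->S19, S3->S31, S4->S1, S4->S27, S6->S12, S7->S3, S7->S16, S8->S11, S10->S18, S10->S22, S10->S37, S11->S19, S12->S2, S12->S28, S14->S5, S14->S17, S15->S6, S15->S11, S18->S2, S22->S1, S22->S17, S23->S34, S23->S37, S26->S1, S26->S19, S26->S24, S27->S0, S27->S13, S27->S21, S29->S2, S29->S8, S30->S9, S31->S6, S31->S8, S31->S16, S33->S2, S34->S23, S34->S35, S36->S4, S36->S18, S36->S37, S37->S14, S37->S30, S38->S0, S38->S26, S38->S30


BFS from S0:
  layer 0: {S0}
Reachable set: {S0}
Count = 1

1


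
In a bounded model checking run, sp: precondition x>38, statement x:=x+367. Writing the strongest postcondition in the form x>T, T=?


Formula: sp(P, x:=E) = exists old_x. (x = E[old_x/x]) AND P[old_x/x] (old_x is the value of x before the assignment; eliminate old_x by solving x = E[old_x/x] for old_x)
Step 1: Precondition P: x>38, i.e. old_x > 38
Step 2: Assignment gives x = old_x + 367, so old_x = x - 367
Step 3: Substitute into P: x - 367 > 38
Step 4: Simplify: x > 38+367 = 405

405


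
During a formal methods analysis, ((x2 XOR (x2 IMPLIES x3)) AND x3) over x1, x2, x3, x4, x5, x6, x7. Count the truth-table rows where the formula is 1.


Formula: ((x2 XOR (x2 IMPLIES x3)) AND x3) over 7 vars (128 rows)
Evaluate each row (x1, x2, x3, x4, x5, x6, x7 as bits, MSB first):
  row 0 [0000000]: ((0 XOR (0 IMPLIES 0)) AND 0) -> 0
  row 1 [0000001]: ((0 XOR (0 IMPLIES 0)) AND 0) -> 0
  row 2 [0000010]: ((0 XOR (0 IMPLIES 0)) AND 0) -> 0
  row 3 [0000011]: ((0 XOR (0 IMPLIES 0)) AND 0) -> 0
  row 4 [0000100]: ((0 XOR (0 IMPLIES 0)) AND 0) -> 0
  (every remaining row is evaluated the same way; all 128 results are listed next)
Full result column, 8 rows per line (x1,x2,x3,x4 fixed per line; x5,x6,x7 runs 000..111 left to right):
  rows 0-7 [x1,x2,x3,x4=0000]: 00000000  (ones: 0)
  rows 8-15 [x1,x2,x3,x4=0001]: 00000000  (ones: 0)
  rows 16-23 [x1,x2,x3,x4=0010]: 11111111  (ones: 8)
  rows 24-31 [x1,x2,x3,x4=0011]: 11111111  (ones: 8)
  rows 32-39 [x1,x2,x3,x4=0100]: 00000000  (ones: 0)
  rows 40-47 [x1,x2,x3,x4=0101]: 00000000  (ones: 0)
  rows 48-55 [x1,x2,x3,x4=0110]: 00000000  (ones: 0)
  rows 56-63 [x1,x2,x3,x4=0111]: 00000000  (ones: 0)
  rows 64-71 [x1,x2,x3,x4=1000]: 00000000  (ones: 0)
  rows 72-79 [x1,x2,x3,x4=1001]: 00000000  (ones: 0)
  rows 80-87 [x1,x2,x3,x4=1010]: 11111111  (ones: 8)
  rows 88-95 [x1,x2,x3,x4=1011]: 11111111  (ones: 8)
  rows 96-103 [x1,x2,x3,x4=1100]: 00000000  (ones: 0)
  rows 104-111 [x1,x2,x3,x4=1101]: 00000000  (ones: 0)
  rows 112-119 [x1,x2,x3,x4=1110]: 00000000  (ones: 0)
  rows 120-127 [x1,x2,x3,x4=1111]: 00000000  (ones: 0)
Count of 1-rows = 0+0+8+8+0+0+0+0+0+0+8+8+0+0+0+0 = 32

32


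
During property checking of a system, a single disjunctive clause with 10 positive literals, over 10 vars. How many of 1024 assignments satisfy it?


Step 1: Total=2^10=1024
Step 2: Unsat when all 10 false: 2^0=1
Step 3: Sat=1024-1=1023

1023


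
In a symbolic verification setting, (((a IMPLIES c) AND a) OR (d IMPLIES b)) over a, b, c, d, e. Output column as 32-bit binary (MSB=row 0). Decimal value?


Formula: (((a IMPLIES c) AND a) OR (d IMPLIES b)) over a, b, c, d, e (32 rows)
Evaluate each row (bits = a,b,c,d,e, MSB first):
  row 0 [00000]: (((0 IMPLIES 0) AND 0) OR (0 IMPLIES 0)) -> 1
  row 1 [00001]: (((0 IMPLIES 0) AND 0) OR (0 IMPLIES 0)) -> 1
  row 2 [00010]: (((0 IMPLIES 0) AND 0) OR (1 IMPLIES 0)) -> 0
  row 3 [00011]: (((0 IMPLIES 0) AND 0) OR (1 IMPLIES 0)) -> 0
  row 4 [00100]: (((0 IMPLIES 1) AND 0) OR (0 IMPLIES 0)) -> 1
  row 5 [00101]: (((0 IMPLIES 1) AND 0) OR (0 IMPLIES 0)) -> 1
  row 6 [00110]: (((0 IMPLIES 1) AND 0) OR (1 IMPLIES 0)) -> 0
  row 7 [00111]: (((0 IMPLIES 1) AND 0) OR (1 IMPLIES 0)) -> 0
  row 8 [01000]: (((0 IMPLIES 0) AND 0) OR (0 IMPLIES 1)) -> 1
  row 9 [01001]: (((0 IMPLIES 0) AND 0) OR (0 IMPLIES 1)) -> 1
  row 10 [01010]: (((0 IMPLIES 0) AND 0) OR (1 IMPLIES 1)) -> 1
  row 11 [01011]: (((0 IMPLIES 0) AND 0) OR (1 IMPLIES 1)) -> 1
  row 12 [01100]: (((0 IMPLIES 1) AND 0) OR (0 IMPLIES 1)) -> 1
  row 13 [01101]: (((0 IMPLIES 1) AND 0) OR (0 IMPLIES 1)) -> 1
  row 14 [01110]: (((0 IMPLIES 1) AND 0) OR (1 IMPLIES 1)) -> 1
  row 15 [01111]: (((0 IMPLIES 1) AND 0) OR (1 IMPLIES 1)) -> 1
  row 16 [10000]: (((1 IMPLIES 0) AND 1) OR (0 IMPLIES 0)) -> 1
  row 17 [10001]: (((1 IMPLIES 0) AND 1) OR (0 IMPLIES 0)) -> 1
  row 18 [10010]: (((1 IMPLIES 0) AND 1) OR (1 IMPLIES 0)) -> 0
  row 19 [10011]: (((1 IMPLIES 0) AND 1) OR (1 IMPLIES 0)) -> 0
  row 20 [10100]: (((1 IMPLIES 1) AND 1) OR (0 IMPLIES 0)) -> 1
  row 21 [10101]: (((1 IMPLIES 1) AND 1) OR (0 IMPLIES 0)) -> 1
  row 22 [10110]: (((1 IMPLIES 1) AND 1) OR (1 IMPLIES 0)) -> 1
  row 23 [10111]: (((1 IMPLIES 1) AND 1) OR (1 IMPLIES 0)) -> 1
  row 24 [11000]: (((1 IMPLIES 0) AND 1) OR (0 IMPLIES 1)) -> 1
  row 25 [11001]: (((1 IMPLIES 0) AND 1) OR (0 IMPLIES 1)) -> 1
  row 26 [11010]: (((1 IMPLIES 0) AND 1) OR (1 IMPLIES 1)) -> 1
  row 27 [11011]: (((1 IMPLIES 0) AND 1) OR (1 IMPLIES 1)) -> 1
  row 28 [11100]: (((1 IMPLIES 1) AND 1) OR (0 IMPLIES 1)) -> 1
  row 29 [11101]: (((1 IMPLIES 1) AND 1) OR (0 IMPLIES 1)) -> 1
  row 30 [11110]: (((1 IMPLIES 1) AND 1) OR (1 IMPLIES 1)) -> 1
  row 31 [11111]: (((1 IMPLIES 1) AND 1) OR (1 IMPLIES 1)) -> 1
Full result column, 4 rows per line (a,b,c fixed per line; d,e runs 00..11 left to right):
  rows 0-3 [a,b,c=000]: 1100  = hex C
  rows 4-7 [a,b,c=001]: 1100  = hex C
  rows 8-11 [a,b,c=010]: 1111  = hex F
  rows 12-15 [a,b,c=011]: 1111  = hex F
  rows 16-19 [a,b,c=100]: 1100  = hex C
  rows 20-23 [a,b,c=101]: 1111  = hex F
  rows 24-27 [a,b,c=110]: 1111  = hex F
  rows 28-31 [a,b,c=111]: 1111  = hex F
Output column (row 0 .. row 31) = 11001100111111111100111111111111
Output column grouped in 4s = 1100 1100 1111 1111 1100 1111 1111 1111 = 0xCCFFCFFF
Convert to decimal digit by digit (value = value*16 + digit):
  C -> 12
  12*16 + 12 (C) = 204
  204*16 + 15 (F) = 3279
  3279*16 + 15 (F) = 52479
  52479*16 + 12 (C) = 839676
  839676*16 + 15 (F) = 13434831
  13434831*16 + 15 (F) = 214957311
  214957311*16 + 15 (F) = 3439316991
Decimal = 3439316991

3439316991


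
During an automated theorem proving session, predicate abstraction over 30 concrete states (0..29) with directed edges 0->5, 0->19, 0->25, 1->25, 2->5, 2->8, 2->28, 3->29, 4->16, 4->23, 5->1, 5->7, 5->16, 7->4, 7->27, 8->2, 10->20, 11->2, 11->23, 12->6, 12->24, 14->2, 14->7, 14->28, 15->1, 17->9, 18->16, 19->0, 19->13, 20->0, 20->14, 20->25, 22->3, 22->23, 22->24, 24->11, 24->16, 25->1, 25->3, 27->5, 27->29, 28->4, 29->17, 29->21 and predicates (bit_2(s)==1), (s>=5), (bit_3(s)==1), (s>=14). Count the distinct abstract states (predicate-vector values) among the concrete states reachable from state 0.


BFS from 0:
Concrete reachable: {0, 1, 3, 4, 5, 7, 9, 13, 16, 17, 19, 21, 23, 25, 27, 29}
Abstract via predicates (bit_2(s)==1), (s>=5), (bit_3(s)==1), (s>=14):
  (0,0,0,0) <- {0, 1, 3}
  (0,1,0,1) <- {16, 17, 19}
  (0,1,1,0) <- {9}
  (0,1,1,1) <- {25, 27}
  (1,0,0,0) <- {4}
  (1,1,0,0) <- {5, 7}
  (1,1,0,1) <- {21, 23}
  (1,1,1,0) <- {13}
  (1,1,1,1) <- {29}
Distinct abstract states = 9

9


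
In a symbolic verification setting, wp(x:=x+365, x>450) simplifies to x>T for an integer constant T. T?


Formula: wp(x:=E, P) = P[E/x] (substitute E for x in postcondition)
Step 1: Postcondition: x>450
Step 2: Substitute x+365 for x: x+365>450
Step 3: Solve for x: x > 450-365 = 85

85


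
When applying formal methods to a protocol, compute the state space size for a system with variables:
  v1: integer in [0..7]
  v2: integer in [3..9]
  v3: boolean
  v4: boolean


State space = product of domain sizes of all variables.
Domain sizes:
  v1 (integer in [0..7]): 8
  v2 (integer in [3..9]): 7
  v3 (boolean): 2
  v4 (boolean): 2
Product = 8 * 7 * 2 * 2 = 224

224


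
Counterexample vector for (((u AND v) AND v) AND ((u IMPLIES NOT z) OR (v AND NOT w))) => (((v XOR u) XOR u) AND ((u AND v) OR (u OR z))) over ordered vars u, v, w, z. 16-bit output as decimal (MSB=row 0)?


F1 = (((u AND v) AND v) AND ((u IMPLIES NOT z) OR (v AND NOT w)))
F2 = (((v XOR u) XOR u) AND ((u AND v) OR (u OR z)))
Counterexample to F1=>F2 is where F1=1 and F2=0.
Evaluate each row (bits = u,v,w,z, MSB first):
  row 0 [0000]: F1=0 F2=0 -> F1&~F2 -> 0
  row 1 [0001]: F1=0 F2=0 -> F1&~F2 -> 0
  row 2 [0010]: F1=0 F2=0 -> F1&~F2 -> 0
  row 3 [0011]: F1=0 F2=0 -> F1&~F2 -> 0
  row 4 [0100]: F1=0 F2=0 -> F1&~F2 -> 0
  row 5 [0101]: F1=0 F2=1 -> F1&~F2 -> 0
  row 6 [0110]: F1=0 F2=0 -> F1&~F2 -> 0
  row 7 [0111]: F1=0 F2=1 -> F1&~F2 -> 0
  row 8 [1000]: F1=0 F2=0 -> F1&~F2 -> 0
  row 9 [1001]: F1=0 F2=0 -> F1&~F2 -> 0
  row 10 [1010]: F1=0 F2=0 -> F1&~F2 -> 0
  row 11 [1011]: F1=0 F2=0 -> F1&~F2 -> 0
  row 12 [1100]: F1=1 F2=1 -> F1&~F2 -> 0
  row 13 [1101]: F1=1 F2=1 -> F1&~F2 -> 0
  row 14 [1110]: F1=1 F2=1 -> F1&~F2 -> 0
  row 15 [1111]: F1=0 F2=1 -> F1&~F2 -> 0
Full result column, 4 rows per line (u,v fixed per line; w,z runs 00..11 left to right):
  rows 0-3 [u,v=00]: 0000  = hex 0
  rows 4-7 [u,v=01]: 0000  = hex 0
  rows 8-11 [u,v=10]: 0000  = hex 0
  rows 12-15 [u,v=11]: 0000  = hex 0
Counterexample vector (row 0 .. row 15) = 0000000000000000
Output column grouped in 4s = 0000 0000 0000 0000 = 0x0000
Convert to decimal digit by digit (value = value*16 + digit):
  0 -> 0
  0*16 + 0 = 0
  0*16 + 0 = 0
  0*16 + 0 = 0
Decimal = 0

0
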